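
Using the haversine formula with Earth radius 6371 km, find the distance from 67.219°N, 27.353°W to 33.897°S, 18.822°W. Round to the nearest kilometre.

Δλ = -18.822 − -27.353 = 8.531°.
Δφ = -33.897 − 67.219 = -101.116°.
a = sin²(Δφ/2) + cos φ₁ · cos φ₂ · sin²(Δλ/2) = 0.598176.
c = 2·atan2(√a, √(1−a)) = 1.76843 rad → d = 6371·c ≈ 11266.68 km.

11267 km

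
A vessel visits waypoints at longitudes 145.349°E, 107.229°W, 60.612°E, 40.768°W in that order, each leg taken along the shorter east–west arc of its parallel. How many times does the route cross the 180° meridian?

Leg 1: +145.349° → -107.229°, shortest Δλ = 107.422° (east) — crosses 180°.
Leg 2: -107.229° → +60.612°, shortest Δλ = 167.841° (east) — does not cross 180°.
Leg 3: +60.612° → -40.768°, shortest Δλ = -101.38° (west) — does not cross 180°.
Total crossings: 1.

1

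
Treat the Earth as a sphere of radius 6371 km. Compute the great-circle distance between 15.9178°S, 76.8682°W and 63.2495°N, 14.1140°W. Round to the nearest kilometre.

Δλ = -14.1140 − -76.8682 = 62.7542°.
Δφ = 63.2495 − -15.9178 = 79.1673°.
a = sin²(Δφ/2) + cos φ₁ · cos φ₂ · sin²(Δλ/2) = 0.523372.
c = 2·atan2(√a, √(1−a)) = 1.61756 rad → d = 6371·c ≈ 10305.46 km.

10305 km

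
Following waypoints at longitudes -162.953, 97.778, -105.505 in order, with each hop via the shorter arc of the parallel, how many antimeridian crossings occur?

Leg 1: -162.953° → +97.778°, shortest Δλ = -99.269° (west) — crosses 180°.
Leg 2: +97.778° → -105.505°, shortest Δλ = 156.717° (east) — crosses 180°.
Total crossings: 2.

2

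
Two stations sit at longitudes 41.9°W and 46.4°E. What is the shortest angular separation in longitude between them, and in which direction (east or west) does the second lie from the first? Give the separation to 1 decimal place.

Raw difference: 46.4 − -41.9 = 88.3°.
Normalise into (−180°, 180°]: 88.3° stays 88.3°.
Positive ⇒ the second point lies to the east; separation 88.3°.

88.3° east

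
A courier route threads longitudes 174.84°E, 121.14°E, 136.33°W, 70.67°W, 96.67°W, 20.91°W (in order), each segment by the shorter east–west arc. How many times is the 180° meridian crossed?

Leg 1: +174.84° → +121.14°, shortest Δλ = -53.7° (west) — does not cross 180°.
Leg 2: +121.14° → -136.33°, shortest Δλ = 102.53° (east) — crosses 180°.
Leg 3: -136.33° → -70.67°, shortest Δλ = 65.66° (east) — does not cross 180°.
Leg 4: -70.67° → -96.67°, shortest Δλ = -26.0° (west) — does not cross 180°.
Leg 5: -96.67° → -20.91°, shortest Δλ = 75.76° (east) — does not cross 180°.
Total crossings: 1.

1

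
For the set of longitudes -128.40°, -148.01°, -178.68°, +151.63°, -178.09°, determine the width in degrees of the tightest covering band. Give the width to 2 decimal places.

79.97°

Sort the longitudes: -178.68°, -178.09°, -148.01°, -128.40°, +151.63°.
Eastward gaps between consecutive values (wrapping around): 0.59°, 30.08°, 19.61°, 280.03°, 29.69°.
Largest gap = 280.03° ⇒ minimal covering band is its complement: 360° − 280.03° = 79.97°.
Band runs from +151.63° eastward to -128.40°, crossing the antimeridian.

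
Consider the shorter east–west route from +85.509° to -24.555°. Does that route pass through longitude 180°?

No

Signed shortest Δλ = ((-24.555 − 85.509 + 180) mod 360) − 180 = -110.064°.
Going west by 110.064° from +85.509° reaches -24.555° without touching 180°.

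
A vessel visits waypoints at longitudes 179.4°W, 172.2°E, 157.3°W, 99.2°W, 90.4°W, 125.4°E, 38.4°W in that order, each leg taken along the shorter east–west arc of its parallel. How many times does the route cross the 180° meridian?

3

Leg 1: -179.4° → +172.2°, shortest Δλ = -8.4° (west) — crosses 180°.
Leg 2: +172.2° → -157.3°, shortest Δλ = 30.5° (east) — crosses 180°.
Leg 3: -157.3° → -99.2°, shortest Δλ = 58.1° (east) — does not cross 180°.
Leg 4: -99.2° → -90.4°, shortest Δλ = 8.8° (east) — does not cross 180°.
Leg 5: -90.4° → +125.4°, shortest Δλ = -144.2° (west) — crosses 180°.
Leg 6: +125.4° → -38.4°, shortest Δλ = -163.8° (west) — does not cross 180°.
Total crossings: 3.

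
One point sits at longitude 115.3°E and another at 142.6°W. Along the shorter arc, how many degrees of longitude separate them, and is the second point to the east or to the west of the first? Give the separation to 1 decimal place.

Raw difference: -142.6 − 115.3 = -257.9°.
Normalise into (−180°, 180°]: -257.9° + 360° = 102.1°.
Positive ⇒ the second point lies to the east; separation 102.1°.

102.1° east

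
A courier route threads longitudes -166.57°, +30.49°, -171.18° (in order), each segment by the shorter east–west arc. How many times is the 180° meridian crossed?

Leg 1: -166.57° → +30.49°, shortest Δλ = -162.94° (west) — crosses 180°.
Leg 2: +30.49° → -171.18°, shortest Δλ = 158.33° (east) — crosses 180°.
Total crossings: 2.

2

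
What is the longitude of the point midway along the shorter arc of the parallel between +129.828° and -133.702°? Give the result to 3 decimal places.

Signed shortest Δλ from +129.828° to -133.702° is +96.470°.
Midpoint longitude = +129.828° + (+96.470°)/2 = +129.828° + 48.235° = +178.063°.
(The naïve average (+129.828 + -133.702)/2 = -1.937° is on the wrong side of the globe.)

+178.063°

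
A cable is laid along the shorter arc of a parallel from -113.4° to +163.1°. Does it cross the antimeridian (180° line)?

Naïve |163.1 − -113.4| = 276.5° > 180°, so the shorter arc goes the other way round — across 180°.
Signed shortest Δλ = ((163.1 − -113.4 + 180) mod 360) − 180 = -83.5°.
Going west by 83.5° from -113.4° passes through 180° before reaching +163.1°.

Yes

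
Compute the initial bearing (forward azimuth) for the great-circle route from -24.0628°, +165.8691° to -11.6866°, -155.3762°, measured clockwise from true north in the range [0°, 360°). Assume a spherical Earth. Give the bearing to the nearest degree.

78°

Δλ = -155.3762 − 165.8691 = -321.2453°; wrapped into (−180°, 180°]: 38.7547°.
θ = atan2( sin Δλ · cos φ₂ , cos φ₁ · sin φ₂ − sin φ₁ · cos φ₂ · cos Δλ )
  = atan2(0.61301, 0.12642) = 78.347° → normalised to [0°, 360°): 78.347°.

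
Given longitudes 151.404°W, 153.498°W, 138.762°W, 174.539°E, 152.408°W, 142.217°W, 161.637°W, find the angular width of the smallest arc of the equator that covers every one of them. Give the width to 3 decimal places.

Sort the longitudes: -161.637°, -153.498°, -152.408°, -151.404°, -142.217°, -138.762°, +174.539°.
Eastward gaps between consecutive values (wrapping around): 8.139°, 1.090°, 1.004°, 9.187°, 3.455°, 313.301°, 23.824°.
Largest gap = 313.301° ⇒ minimal covering band is its complement: 360° − 313.301° = 46.699°.
Band runs from +174.539° eastward to -138.762°, crossing the antimeridian.

46.699°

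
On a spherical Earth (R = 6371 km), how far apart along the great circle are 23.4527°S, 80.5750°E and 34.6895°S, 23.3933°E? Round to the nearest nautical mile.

Δλ = 23.3933 − 80.5750 = -57.1817°.
Δφ = -34.6895 − -23.4527 = -11.2368°.
a = sin²(Δφ/2) + cos φ₁ · cos φ₂ · sin²(Δλ/2) = 0.182333.
c = 2·atan2(√a, √(1−a)) = 0.88236 rad → d = 6371·c ≈ 5621.49 km ≈ 3035.36 nmi.

3035 nmi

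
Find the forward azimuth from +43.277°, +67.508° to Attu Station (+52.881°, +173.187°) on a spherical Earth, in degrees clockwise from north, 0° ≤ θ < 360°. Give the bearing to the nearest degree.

40°

Δλ = 173.187 − 67.508 = 105.679°.
θ = atan2( sin Δλ · cos φ₂ , cos φ₁ · sin φ₂ − sin φ₁ · cos φ₂ · cos Δλ )
  = atan2(0.58102, 0.69233) = 40.004° → normalised to [0°, 360°): 40.004°.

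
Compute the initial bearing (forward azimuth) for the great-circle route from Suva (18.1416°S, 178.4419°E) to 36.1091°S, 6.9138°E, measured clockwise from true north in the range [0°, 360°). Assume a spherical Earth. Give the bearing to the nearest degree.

Δλ = 6.9138 − 178.4419 = -171.5281°.
θ = atan2( sin Δλ · cos φ₂ , cos φ₁ · sin φ₂ − sin φ₁ · cos φ₂ · cos Δλ )
  = atan2(-0.11902, -0.80884) = -171.629° → normalised to [0°, 360°): 188.371°.

188°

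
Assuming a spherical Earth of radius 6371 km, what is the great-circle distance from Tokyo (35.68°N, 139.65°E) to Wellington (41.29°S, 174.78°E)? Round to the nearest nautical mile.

5010 nmi

Δλ = 174.78 − 139.65 = 35.13°.
Δφ = -41.29 − 35.68 = -76.97°.
a = sin²(Δφ/2) + cos φ₁ · cos φ₂ · sin²(Δλ/2) = 0.442856.
c = 2·atan2(√a, √(1−a)) = 1.45626 rad → d = 6371·c ≈ 9277.82 km ≈ 5009.62 nmi.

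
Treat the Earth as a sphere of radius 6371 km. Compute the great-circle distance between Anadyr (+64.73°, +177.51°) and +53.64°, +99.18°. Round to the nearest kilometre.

Δλ = 99.18 − 177.51 = -78.33°.
Δφ = 53.64 − 64.73 = -11.09°.
a = sin²(Δφ/2) + cos φ₁ · cos φ₂ · sin²(Δλ/2) = 0.110282.
c = 2·atan2(√a, √(1−a)) = 0.67703 rad → d = 6371·c ≈ 4313.36 km.

4313 km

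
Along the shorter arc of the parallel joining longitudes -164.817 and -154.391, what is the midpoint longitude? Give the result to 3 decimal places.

-159.604°

Signed shortest Δλ from -164.817° to -154.391° is +10.426°.
Midpoint longitude = -164.817° + (+10.426°)/2 = -164.817° + 5.213° = -159.604°.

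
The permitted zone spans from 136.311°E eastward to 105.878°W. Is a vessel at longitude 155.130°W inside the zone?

Yes

Band width going east from +136.311° to -105.878°: ((-105.878 − 136.311) mod 360) = 117.811°.
Offset of -155.130° east of the west edge: ((-155.130 − 136.311) mod 360) = 68.559°.
68.559° ≤ 117.811° ⇒ inside.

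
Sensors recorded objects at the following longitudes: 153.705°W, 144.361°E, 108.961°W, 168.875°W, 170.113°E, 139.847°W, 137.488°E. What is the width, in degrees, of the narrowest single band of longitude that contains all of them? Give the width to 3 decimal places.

113.551°

Sort the longitudes: -168.875°, -153.705°, -139.847°, -108.961°, +137.488°, +144.361°, +170.113°.
Eastward gaps between consecutive values (wrapping around): 15.170°, 13.858°, 30.886°, 246.449°, 6.873°, 25.752°, 21.012°.
Largest gap = 246.449° ⇒ minimal covering band is its complement: 360° − 246.449° = 113.551°.
Band runs from +137.488° eastward to -108.961°, crossing the antimeridian.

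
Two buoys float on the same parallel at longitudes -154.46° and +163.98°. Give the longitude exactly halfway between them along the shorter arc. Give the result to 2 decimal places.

Signed shortest Δλ from -154.46° to +163.98° is -41.56°.
Midpoint longitude = -154.46° + (-41.56°)/2 = -154.46° − 20.78° = -175.24°.
(The naïve average (-154.46 + +163.98)/2 = 4.76° is on the wrong side of the globe.)

-175.24°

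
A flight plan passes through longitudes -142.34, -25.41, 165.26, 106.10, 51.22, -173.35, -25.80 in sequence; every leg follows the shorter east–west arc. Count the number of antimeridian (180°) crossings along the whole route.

2

Leg 1: -142.34° → -25.41°, shortest Δλ = 116.93° (east) — does not cross 180°.
Leg 2: -25.41° → +165.26°, shortest Δλ = -169.33° (west) — crosses 180°.
Leg 3: +165.26° → +106.10°, shortest Δλ = -59.16° (west) — does not cross 180°.
Leg 4: +106.10° → +51.22°, shortest Δλ = -54.88° (west) — does not cross 180°.
Leg 5: +51.22° → -173.35°, shortest Δλ = 135.43° (east) — crosses 180°.
Leg 6: -173.35° → -25.80°, shortest Δλ = 147.55° (east) — does not cross 180°.
Total crossings: 2.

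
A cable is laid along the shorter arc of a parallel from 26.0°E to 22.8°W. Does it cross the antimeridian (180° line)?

Signed shortest Δλ = ((-22.8 − 26.0 + 180) mod 360) − 180 = -48.8°.
Going west by 48.8° from +26.0° reaches -22.8° without touching 180°.

No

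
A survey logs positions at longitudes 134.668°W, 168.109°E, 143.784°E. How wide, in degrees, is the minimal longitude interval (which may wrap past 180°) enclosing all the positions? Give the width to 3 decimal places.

81.548°

Sort the longitudes: -134.668°, +143.784°, +168.109°.
Eastward gaps between consecutive values (wrapping around): 278.452°, 24.325°, 57.223°.
Largest gap = 278.452° ⇒ minimal covering band is its complement: 360° − 278.452° = 81.548°.
Band runs from +143.784° eastward to -134.668°, crossing the antimeridian.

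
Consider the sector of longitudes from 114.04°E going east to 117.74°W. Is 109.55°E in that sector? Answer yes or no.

No

Band width going east from +114.04° to -117.74°: ((-117.74 − 114.04) mod 360) = 128.22°.
Offset of +109.55° east of the west edge: ((109.55 − 114.04) mod 360) = 355.51°.
355.51° > 128.22° ⇒ outside.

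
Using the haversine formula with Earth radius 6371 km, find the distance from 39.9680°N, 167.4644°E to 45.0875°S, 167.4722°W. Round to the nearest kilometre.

9783 km

Δλ = -167.4722 − 167.4644 = -334.9366°; wrapped into (−180°, 180°]: 25.0634°.
Δφ = -45.0875 − 39.9680 = -85.0555°.
a = sin²(Δφ/2) + cos φ₁ · cos φ₂ · sin²(Δλ/2) = 0.482380.
c = 2·atan2(√a, √(1−a)) = 1.53555 rad → d = 6371·c ≈ 9782.98 km.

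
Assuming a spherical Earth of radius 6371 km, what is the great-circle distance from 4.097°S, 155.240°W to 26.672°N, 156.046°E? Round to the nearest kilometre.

6251 km

Δλ = 156.046 − -155.240 = 311.286°; wrapped into (−180°, 180°]: -48.714°.
Δφ = 26.672 − -4.097 = 30.769°.
a = sin²(Δφ/2) + cos φ₁ · cos φ₂ · sin²(Δλ/2) = 0.221985.
c = 2·atan2(√a, √(1−a)) = 0.98119 rad → d = 6371·c ≈ 6251.19 km.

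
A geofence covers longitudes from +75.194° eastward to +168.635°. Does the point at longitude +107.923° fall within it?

Band width going east from +75.194° to +168.635°: ((168.635 − 75.194) mod 360) = 93.441°.
Offset of +107.923° east of the west edge: ((107.923 − 75.194) mod 360) = 32.729°.
32.729° ≤ 93.441° ⇒ inside.

Yes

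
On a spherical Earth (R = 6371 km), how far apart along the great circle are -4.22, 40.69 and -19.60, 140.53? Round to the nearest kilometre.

10876 km

Δλ = 140.53 − 40.69 = 99.84°.
Δφ = -19.60 − -4.22 = -15.38°.
a = sin²(Δφ/2) + cos φ₁ · cos φ₂ · sin²(Δλ/2) = 0.567937.
c = 2·atan2(√a, √(1−a)) = 1.70709 rad → d = 6371·c ≈ 10875.88 km.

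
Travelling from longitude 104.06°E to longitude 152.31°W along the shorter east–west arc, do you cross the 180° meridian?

Naïve |-152.31 − 104.06| = 256.37° > 180°, so the shorter arc goes the other way round — across 180°.
Signed shortest Δλ = ((-152.31 − 104.06 + 180) mod 360) − 180 = 103.63°.
Going east by 103.63° from +104.06° passes through 180° before reaching -152.31°.

Yes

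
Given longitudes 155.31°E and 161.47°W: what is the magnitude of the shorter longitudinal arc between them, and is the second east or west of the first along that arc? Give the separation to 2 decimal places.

43.22° east

Raw difference: -161.47 − 155.31 = -316.78°.
Normalise into (−180°, 180°]: -316.78° + 360° = 43.22°.
Positive ⇒ the second point lies to the east; separation 43.22°.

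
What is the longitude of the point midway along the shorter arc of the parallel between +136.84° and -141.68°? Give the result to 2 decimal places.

+177.58°

Signed shortest Δλ from +136.84° to -141.68° is +81.48°.
Midpoint longitude = +136.84° + (+81.48°)/2 = +136.84° + 40.74° = +177.58°.
(The naïve average (+136.84 + -141.68)/2 = -2.42° is on the wrong side of the globe.)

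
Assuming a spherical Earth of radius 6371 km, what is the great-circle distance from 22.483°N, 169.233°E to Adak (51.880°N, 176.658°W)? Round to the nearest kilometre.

3486 km

Δλ = -176.658 − 169.233 = -345.891°; wrapped into (−180°, 180°]: 14.109°.
Δφ = 51.880 − 22.483 = 29.397°.
a = sin²(Δφ/2) + cos φ₁ · cos φ₂ · sin²(Δλ/2) = 0.072984.
c = 2·atan2(√a, √(1−a)) = 0.54711 rad → d = 6371·c ≈ 3485.62 km.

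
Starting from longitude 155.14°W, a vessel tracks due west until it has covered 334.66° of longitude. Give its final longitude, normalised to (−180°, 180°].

129.80°W

Start at -155.14°; shift −334.66° → -489.80°.
-489.80° lies outside (−180°, 180°]; add 360° → -129.80°.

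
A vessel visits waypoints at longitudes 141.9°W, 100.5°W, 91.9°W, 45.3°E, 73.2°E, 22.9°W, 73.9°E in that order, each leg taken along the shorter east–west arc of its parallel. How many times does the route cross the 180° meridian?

0

Leg 1: -141.9° → -100.5°, shortest Δλ = 41.4° (east) — does not cross 180°.
Leg 2: -100.5° → -91.9°, shortest Δλ = 8.6° (east) — does not cross 180°.
Leg 3: -91.9° → +45.3°, shortest Δλ = 137.2° (east) — does not cross 180°.
Leg 4: +45.3° → +73.2°, shortest Δλ = 27.9° (east) — does not cross 180°.
Leg 5: +73.2° → -22.9°, shortest Δλ = -96.1° (west) — does not cross 180°.
Leg 6: -22.9° → +73.9°, shortest Δλ = 96.8° (east) — does not cross 180°.
Total crossings: 0.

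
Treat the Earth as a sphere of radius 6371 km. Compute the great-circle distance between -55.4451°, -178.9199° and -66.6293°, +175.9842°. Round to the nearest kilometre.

Δλ = 175.9842 − -178.9199 = 354.9041°; wrapped into (−180°, 180°]: -5.0959°.
Δφ = -66.6293 − -55.4451 = -11.1842°.
a = sin²(Δφ/2) + cos φ₁ · cos φ₂ · sin²(Δλ/2) = 0.009940.
c = 2·atan2(√a, √(1−a)) = 0.19973 rad → d = 6371·c ≈ 1272.51 km.

1273 km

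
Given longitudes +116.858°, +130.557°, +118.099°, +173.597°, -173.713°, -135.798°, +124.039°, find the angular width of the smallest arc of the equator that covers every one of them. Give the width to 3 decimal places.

Sort the longitudes: -173.713°, -135.798°, +116.858°, +118.099°, +124.039°, +130.557°, +173.597°.
Eastward gaps between consecutive values (wrapping around): 37.915°, 252.656°, 1.241°, 5.940°, 6.518°, 43.040°, 12.690°.
Largest gap = 252.656° ⇒ minimal covering band is its complement: 360° − 252.656° = 107.344°.
Band runs from +116.858° eastward to -135.798°, crossing the antimeridian.

107.344°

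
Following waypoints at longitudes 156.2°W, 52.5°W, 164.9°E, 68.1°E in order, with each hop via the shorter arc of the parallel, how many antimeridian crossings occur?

Leg 1: -156.2° → -52.5°, shortest Δλ = 103.7° (east) — does not cross 180°.
Leg 2: -52.5° → +164.9°, shortest Δλ = -142.6° (west) — crosses 180°.
Leg 3: +164.9° → +68.1°, shortest Δλ = -96.8° (west) — does not cross 180°.
Total crossings: 1.

1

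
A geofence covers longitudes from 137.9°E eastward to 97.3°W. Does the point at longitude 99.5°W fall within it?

Yes

Band width going east from +137.9° to -97.3°: ((-97.3 − 137.9) mod 360) = 124.8°.
Offset of -99.5° east of the west edge: ((-99.5 − 137.9) mod 360) = 122.6°.
122.6° ≤ 124.8° ⇒ inside.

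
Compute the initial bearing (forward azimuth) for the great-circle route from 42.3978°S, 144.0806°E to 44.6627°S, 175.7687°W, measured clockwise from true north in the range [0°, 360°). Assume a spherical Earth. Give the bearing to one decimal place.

Δλ = -175.7687 − 144.0806 = -319.8493°; wrapped into (−180°, 180°]: 40.1507°.
θ = atan2( sin Δλ · cos φ₂ , cos φ₁ · sin φ₂ − sin φ₁ · cos φ₂ · cos Δλ )
  = atan2(0.45862, -0.15253) = 108.397° → normalised to [0°, 360°): 108.397°.

108.4°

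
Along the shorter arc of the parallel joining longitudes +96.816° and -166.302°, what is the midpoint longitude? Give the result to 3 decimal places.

Signed shortest Δλ from +96.816° to -166.302° is +96.882°.
Midpoint longitude = +96.816° + (+96.882°)/2 = +96.816° + 48.441° = +145.257°.
(The naïve average (+96.816 + -166.302)/2 = -34.743° is on the wrong side of the globe.)

+145.257°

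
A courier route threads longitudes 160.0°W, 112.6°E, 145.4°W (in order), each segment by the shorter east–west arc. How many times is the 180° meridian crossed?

2

Leg 1: -160.0° → +112.6°, shortest Δλ = -87.4° (west) — crosses 180°.
Leg 2: +112.6° → -145.4°, shortest Δλ = 102.0° (east) — crosses 180°.
Total crossings: 2.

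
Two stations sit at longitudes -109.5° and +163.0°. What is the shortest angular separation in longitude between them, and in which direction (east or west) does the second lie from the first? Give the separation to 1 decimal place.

87.5° west

Raw difference: 163.0 − -109.5 = 272.5°.
Normalise into (−180°, 180°]: 272.5° − 360° = -87.5°.
Negative ⇒ the second point lies to the west; separation 87.5°.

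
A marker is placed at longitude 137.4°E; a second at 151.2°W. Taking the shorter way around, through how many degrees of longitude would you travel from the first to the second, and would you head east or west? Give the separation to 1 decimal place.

Raw difference: -151.2 − 137.4 = -288.6°.
Normalise into (−180°, 180°]: -288.6° + 360° = 71.4°.
Positive ⇒ the second point lies to the east; separation 71.4°.

71.4° east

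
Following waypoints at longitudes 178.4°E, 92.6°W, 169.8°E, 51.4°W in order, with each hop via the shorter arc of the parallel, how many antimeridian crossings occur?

3

Leg 1: +178.4° → -92.6°, shortest Δλ = 89.0° (east) — crosses 180°.
Leg 2: -92.6° → +169.8°, shortest Δλ = -97.6° (west) — crosses 180°.
Leg 3: +169.8° → -51.4°, shortest Δλ = 138.8° (east) — crosses 180°.
Total crossings: 3.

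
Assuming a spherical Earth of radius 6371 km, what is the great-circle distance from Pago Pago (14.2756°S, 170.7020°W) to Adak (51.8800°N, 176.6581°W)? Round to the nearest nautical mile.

Δλ = -176.6581 − -170.7020 = -5.9561°.
Δφ = 51.8800 − -14.2756 = 66.1556°.
a = sin²(Δφ/2) + cos φ₁ · cos φ₂ · sin²(Δλ/2) = 0.299488.
c = 2·atan2(√a, √(1−a)) = 1.15816 rad → d = 6371·c ≈ 7378.64 km ≈ 3984.15 nmi.

3984 nmi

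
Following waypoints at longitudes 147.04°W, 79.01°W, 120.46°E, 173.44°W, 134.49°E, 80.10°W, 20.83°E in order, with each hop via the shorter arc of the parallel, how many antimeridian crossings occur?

4

Leg 1: -147.04° → -79.01°, shortest Δλ = 68.03° (east) — does not cross 180°.
Leg 2: -79.01° → +120.46°, shortest Δλ = -160.53° (west) — crosses 180°.
Leg 3: +120.46° → -173.44°, shortest Δλ = 66.1° (east) — crosses 180°.
Leg 4: -173.44° → +134.49°, shortest Δλ = -52.07° (west) — crosses 180°.
Leg 5: +134.49° → -80.10°, shortest Δλ = 145.41° (east) — crosses 180°.
Leg 6: -80.10° → +20.83°, shortest Δλ = 100.93° (east) — does not cross 180°.
Total crossings: 4.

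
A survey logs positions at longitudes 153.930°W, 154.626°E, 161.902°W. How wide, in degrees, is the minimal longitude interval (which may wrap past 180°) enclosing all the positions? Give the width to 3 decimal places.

51.444°

Sort the longitudes: -161.902°, -153.930°, +154.626°.
Eastward gaps between consecutive values (wrapping around): 7.972°, 308.556°, 43.472°.
Largest gap = 308.556° ⇒ minimal covering band is its complement: 360° − 308.556° = 51.444°.
Band runs from +154.626° eastward to -153.930°, crossing the antimeridian.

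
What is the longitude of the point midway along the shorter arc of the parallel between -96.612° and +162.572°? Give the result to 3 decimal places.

Signed shortest Δλ from -96.612° to +162.572° is -100.816°.
Midpoint longitude = -96.612° + (-100.816°)/2 = -96.612° − 50.408° = -147.020°.
(The naïve average (-96.612 + +162.572)/2 = 32.98° is on the wrong side of the globe.)

-147.020°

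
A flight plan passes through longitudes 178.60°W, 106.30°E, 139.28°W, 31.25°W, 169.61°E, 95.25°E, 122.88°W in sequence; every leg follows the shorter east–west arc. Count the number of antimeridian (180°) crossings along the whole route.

4

Leg 1: -178.60° → +106.30°, shortest Δλ = -75.1° (west) — crosses 180°.
Leg 2: +106.30° → -139.28°, shortest Δλ = 114.42° (east) — crosses 180°.
Leg 3: -139.28° → -31.25°, shortest Δλ = 108.03° (east) — does not cross 180°.
Leg 4: -31.25° → +169.61°, shortest Δλ = -159.14° (west) — crosses 180°.
Leg 5: +169.61° → +95.25°, shortest Δλ = -74.36° (west) — does not cross 180°.
Leg 6: +95.25° → -122.88°, shortest Δλ = 141.87° (east) — crosses 180°.
Total crossings: 4.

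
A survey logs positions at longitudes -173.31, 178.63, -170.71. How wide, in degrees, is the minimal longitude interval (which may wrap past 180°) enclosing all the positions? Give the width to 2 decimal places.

Sort the longitudes: -173.31°, -170.71°, +178.63°.
Eastward gaps between consecutive values (wrapping around): 2.60°, 349.34°, 8.06°.
Largest gap = 349.34° ⇒ minimal covering band is its complement: 360° − 349.34° = 10.66°.
Band runs from +178.63° eastward to -170.71°, crossing the antimeridian.

10.66°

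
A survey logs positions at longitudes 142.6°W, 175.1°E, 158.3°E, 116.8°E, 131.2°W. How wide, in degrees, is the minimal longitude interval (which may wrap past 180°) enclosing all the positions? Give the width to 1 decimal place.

Sort the longitudes: -142.6°, -131.2°, +116.8°, +158.3°, +175.1°.
Eastward gaps between consecutive values (wrapping around): 11.4°, 248.0°, 41.5°, 16.8°, 42.3°.
Largest gap = 248.0° ⇒ minimal covering band is its complement: 360° − 248.0° = 112.0°.
Band runs from +116.8° eastward to -131.2°, crossing the antimeridian.

112.0°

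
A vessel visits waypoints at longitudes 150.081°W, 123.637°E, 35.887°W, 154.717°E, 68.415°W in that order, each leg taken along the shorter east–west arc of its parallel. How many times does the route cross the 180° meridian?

Leg 1: -150.081° → +123.637°, shortest Δλ = -86.282° (west) — crosses 180°.
Leg 2: +123.637° → -35.887°, shortest Δλ = -159.524° (west) — does not cross 180°.
Leg 3: -35.887° → +154.717°, shortest Δλ = -169.396° (west) — crosses 180°.
Leg 4: +154.717° → -68.415°, shortest Δλ = 136.868° (east) — crosses 180°.
Total crossings: 3.

3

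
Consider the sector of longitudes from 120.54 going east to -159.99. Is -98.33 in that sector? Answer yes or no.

Band width going east from +120.54° to -159.99°: ((-159.99 − 120.54) mod 360) = 79.47°.
Offset of -98.33° east of the west edge: ((-98.33 − 120.54) mod 360) = 141.13°.
141.13° > 79.47° ⇒ outside.

No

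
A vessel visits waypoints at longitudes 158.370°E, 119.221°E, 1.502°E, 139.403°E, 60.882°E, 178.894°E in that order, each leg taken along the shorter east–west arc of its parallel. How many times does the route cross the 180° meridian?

Leg 1: +158.370° → +119.221°, shortest Δλ = -39.149° (west) — does not cross 180°.
Leg 2: +119.221° → +1.502°, shortest Δλ = -117.719° (west) — does not cross 180°.
Leg 3: +1.502° → +139.403°, shortest Δλ = 137.901° (east) — does not cross 180°.
Leg 4: +139.403° → +60.882°, shortest Δλ = -78.521° (west) — does not cross 180°.
Leg 5: +60.882° → +178.894°, shortest Δλ = 118.012° (east) — does not cross 180°.
Total crossings: 0.

0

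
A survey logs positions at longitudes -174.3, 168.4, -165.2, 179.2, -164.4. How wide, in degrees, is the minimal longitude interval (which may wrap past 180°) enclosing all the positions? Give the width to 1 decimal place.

27.2°

Sort the longitudes: -174.3°, -165.2°, -164.4°, +168.4°, +179.2°.
Eastward gaps between consecutive values (wrapping around): 9.1°, 0.8°, 332.8°, 10.8°, 6.5°.
Largest gap = 332.8° ⇒ minimal covering band is its complement: 360° − 332.8° = 27.2°.
Band runs from +168.4° eastward to -164.4°, crossing the antimeridian.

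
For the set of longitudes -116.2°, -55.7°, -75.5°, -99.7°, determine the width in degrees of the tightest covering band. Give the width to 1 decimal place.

60.5°

Sort the longitudes: -116.2°, -99.7°, -75.5°, -55.7°.
Eastward gaps between consecutive values (wrapping around): 16.5°, 24.2°, 19.8°, 299.5°.
Largest gap = 299.5° ⇒ minimal covering band is its complement: 360° − 299.5° = 60.5°.
Band runs from -116.2° eastward to -55.7°.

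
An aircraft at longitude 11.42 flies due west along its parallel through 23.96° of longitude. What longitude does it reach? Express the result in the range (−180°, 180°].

-12.54°

Start at +11.42°; shift −23.96° → -12.54°.
-12.54° already lies in (−180°, 180°].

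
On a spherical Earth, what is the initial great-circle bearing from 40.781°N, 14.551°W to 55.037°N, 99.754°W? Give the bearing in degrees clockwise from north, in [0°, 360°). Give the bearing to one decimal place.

315.9°

Δλ = -99.754 − -14.551 = -85.203°.
θ = atan2( sin Δλ · cos φ₂ , cos φ₁ · sin φ₂ − sin φ₁ · cos φ₂ · cos Δλ )
  = atan2(-0.57104, 0.58925) = -44.101° → normalised to [0°, 360°): 315.899°.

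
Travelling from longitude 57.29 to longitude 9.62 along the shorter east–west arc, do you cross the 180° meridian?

Signed shortest Δλ = ((9.62 − 57.29 + 180) mod 360) − 180 = -47.67°.
Going west by 47.67° from +57.29° reaches +9.62° without touching 180°.

No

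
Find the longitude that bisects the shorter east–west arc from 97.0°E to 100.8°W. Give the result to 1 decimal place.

178.1°E

Signed shortest Δλ from +97.0° to -100.8° is +162.2°.
Midpoint longitude = +97.0° + (+162.2°)/2 = +97.0° + 81.1° = +178.1°.
(The naïve average (+97.0 + -100.8)/2 = -1.9° is on the wrong side of the globe.)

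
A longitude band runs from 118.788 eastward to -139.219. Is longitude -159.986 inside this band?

Yes

Band width going east from +118.788° to -139.219°: ((-139.219 − 118.788) mod 360) = 101.993°.
Offset of -159.986° east of the west edge: ((-159.986 − 118.788) mod 360) = 81.226°.
81.226° ≤ 101.993° ⇒ inside.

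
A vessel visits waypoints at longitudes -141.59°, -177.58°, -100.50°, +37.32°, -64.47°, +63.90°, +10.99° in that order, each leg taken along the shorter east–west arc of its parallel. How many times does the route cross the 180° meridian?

Leg 1: -141.59° → -177.58°, shortest Δλ = -35.99° (west) — does not cross 180°.
Leg 2: -177.58° → -100.50°, shortest Δλ = 77.08° (east) — does not cross 180°.
Leg 3: -100.50° → +37.32°, shortest Δλ = 137.82° (east) — does not cross 180°.
Leg 4: +37.32° → -64.47°, shortest Δλ = -101.79° (west) — does not cross 180°.
Leg 5: -64.47° → +63.90°, shortest Δλ = 128.37° (east) — does not cross 180°.
Leg 6: +63.90° → +10.99°, shortest Δλ = -52.91° (west) — does not cross 180°.
Total crossings: 0.

0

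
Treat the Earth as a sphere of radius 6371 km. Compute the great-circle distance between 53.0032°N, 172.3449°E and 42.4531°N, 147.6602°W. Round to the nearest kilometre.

Δλ = -147.6602 − 172.3449 = -320.0051°; wrapped into (−180°, 180°]: 39.9949°.
Δφ = 42.4531 − 53.0032 = -10.5501°.
a = sin²(Δφ/2) + cos φ₁ · cos φ₂ · sin²(Δλ/2) = 0.060378.
c = 2·atan2(√a, √(1−a)) = 0.49652 rad → d = 6371·c ≈ 3163.36 km.

3163 km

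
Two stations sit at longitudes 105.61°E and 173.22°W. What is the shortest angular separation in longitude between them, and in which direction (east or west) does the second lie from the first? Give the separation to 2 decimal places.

Raw difference: -173.22 − 105.61 = -278.83°.
Normalise into (−180°, 180°]: -278.83° + 360° = 81.17°.
Positive ⇒ the second point lies to the east; separation 81.17°.

81.17° east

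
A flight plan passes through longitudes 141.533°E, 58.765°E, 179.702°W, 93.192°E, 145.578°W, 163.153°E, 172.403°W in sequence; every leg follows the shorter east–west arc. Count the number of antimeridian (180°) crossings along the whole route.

Leg 1: +141.533° → +58.765°, shortest Δλ = -82.768° (west) — does not cross 180°.
Leg 2: +58.765° → -179.702°, shortest Δλ = 121.533° (east) — crosses 180°.
Leg 3: -179.702° → +93.192°, shortest Δλ = -87.106° (west) — crosses 180°.
Leg 4: +93.192° → -145.578°, shortest Δλ = 121.23° (east) — crosses 180°.
Leg 5: -145.578° → +163.153°, shortest Δλ = -51.269° (west) — crosses 180°.
Leg 6: +163.153° → -172.403°, shortest Δλ = 24.444° (east) — crosses 180°.
Total crossings: 5.

5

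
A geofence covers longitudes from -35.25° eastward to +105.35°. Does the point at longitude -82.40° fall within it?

Band width going east from -35.25° to +105.35°: ((105.35 − -35.25) mod 360) = 140.60°.
Offset of -82.40° east of the west edge: ((-82.40 − -35.25) mod 360) = 312.85°.
312.85° > 140.60° ⇒ outside.

No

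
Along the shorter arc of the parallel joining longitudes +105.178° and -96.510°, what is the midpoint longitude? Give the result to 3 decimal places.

Signed shortest Δλ from +105.178° to -96.510° is +158.312°.
Midpoint longitude = +105.178° + (+158.312°)/2 = +105.178° + 79.156° = +184.334°.
Normalise into (−180°, 180°]: -175.666°.
(The naïve average (+105.178 + -96.510)/2 = 4.334° is on the wrong side of the globe.)

-175.666°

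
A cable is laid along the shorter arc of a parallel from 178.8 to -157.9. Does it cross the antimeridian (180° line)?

Yes

Naïve |-157.9 − 178.8| = 336.7° > 180°, so the shorter arc goes the other way round — across 180°.
Signed shortest Δλ = ((-157.9 − 178.8 + 180) mod 360) − 180 = 23.3°.
Going east by 23.3° from +178.8° passes through 180° before reaching -157.9°.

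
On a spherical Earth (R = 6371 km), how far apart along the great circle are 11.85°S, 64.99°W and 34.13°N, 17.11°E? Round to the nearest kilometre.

10032 km

Δλ = 17.11 − -64.99 = 82.10°.
Δφ = 34.13 − -11.85 = 45.98°.
a = sin²(Δφ/2) + cos φ₁ · cos φ₂ · sin²(Δλ/2) = 0.501934.
c = 2·atan2(√a, √(1−a)) = 1.57467 rad → d = 6371·c ≈ 10032.19 km.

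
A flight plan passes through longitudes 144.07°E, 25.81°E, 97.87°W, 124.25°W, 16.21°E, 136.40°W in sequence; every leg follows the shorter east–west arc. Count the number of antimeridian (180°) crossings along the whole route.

Leg 1: +144.07° → +25.81°, shortest Δλ = -118.26° (west) — does not cross 180°.
Leg 2: +25.81° → -97.87°, shortest Δλ = -123.68° (west) — does not cross 180°.
Leg 3: -97.87° → -124.25°, shortest Δλ = -26.38° (west) — does not cross 180°.
Leg 4: -124.25° → +16.21°, shortest Δλ = 140.46° (east) — does not cross 180°.
Leg 5: +16.21° → -136.40°, shortest Δλ = -152.61° (west) — does not cross 180°.
Total crossings: 0.

0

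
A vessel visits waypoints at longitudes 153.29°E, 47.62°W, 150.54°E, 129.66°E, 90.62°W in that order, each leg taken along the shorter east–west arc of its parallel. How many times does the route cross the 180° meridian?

3

Leg 1: +153.29° → -47.62°, shortest Δλ = 159.09° (east) — crosses 180°.
Leg 2: -47.62° → +150.54°, shortest Δλ = -161.84° (west) — crosses 180°.
Leg 3: +150.54° → +129.66°, shortest Δλ = -20.88° (west) — does not cross 180°.
Leg 4: +129.66° → -90.62°, shortest Δλ = 139.72° (east) — crosses 180°.
Total crossings: 3.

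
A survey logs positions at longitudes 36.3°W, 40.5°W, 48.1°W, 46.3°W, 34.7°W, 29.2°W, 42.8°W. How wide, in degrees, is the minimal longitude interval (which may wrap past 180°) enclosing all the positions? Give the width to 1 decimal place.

18.9°

Sort the longitudes: -48.1°, -46.3°, -42.8°, -40.5°, -36.3°, -34.7°, -29.2°.
Eastward gaps between consecutive values (wrapping around): 1.8°, 3.5°, 2.3°, 4.2°, 1.6°, 5.5°, 341.1°.
Largest gap = 341.1° ⇒ minimal covering band is its complement: 360° − 341.1° = 18.9°.
Band runs from -48.1° eastward to -29.2°.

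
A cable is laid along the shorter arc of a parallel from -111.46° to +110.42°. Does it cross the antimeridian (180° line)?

Naïve |110.42 − -111.46| = 221.88° > 180°, so the shorter arc goes the other way round — across 180°.
Signed shortest Δλ = ((110.42 − -111.46 + 180) mod 360) − 180 = -138.12°.
Going west by 138.12° from -111.46° passes through 180° before reaching +110.42°.

Yes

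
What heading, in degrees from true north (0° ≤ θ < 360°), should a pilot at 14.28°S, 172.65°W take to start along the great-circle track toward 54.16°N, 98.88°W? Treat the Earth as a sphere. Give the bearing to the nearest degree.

34°

Δλ = -98.88 − -172.65 = 73.77°.
θ = atan2( sin Δλ · cos φ₂ , cos φ₁ · sin φ₂ − sin φ₁ · cos φ₂ · cos Δλ )
  = atan2(0.56219, 0.82597) = 34.241° → normalised to [0°, 360°): 34.241°.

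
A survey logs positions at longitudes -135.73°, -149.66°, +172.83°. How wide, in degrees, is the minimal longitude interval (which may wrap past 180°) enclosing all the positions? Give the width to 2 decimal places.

51.44°

Sort the longitudes: -149.66°, -135.73°, +172.83°.
Eastward gaps between consecutive values (wrapping around): 13.93°, 308.56°, 37.51°.
Largest gap = 308.56° ⇒ minimal covering band is its complement: 360° − 308.56° = 51.44°.
Band runs from +172.83° eastward to -135.73°, crossing the antimeridian.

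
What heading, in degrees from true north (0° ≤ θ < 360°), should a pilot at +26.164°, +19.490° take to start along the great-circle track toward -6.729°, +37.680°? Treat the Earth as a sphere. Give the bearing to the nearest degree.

149°

Δλ = 37.680 − 19.490 = 18.190°.
θ = atan2( sin Δλ · cos φ₂ , cos φ₁ · sin φ₂ − sin φ₁ · cos φ₂ · cos Δλ )
  = atan2(0.31002, -0.52119) = 149.255° → normalised to [0°, 360°): 149.255°.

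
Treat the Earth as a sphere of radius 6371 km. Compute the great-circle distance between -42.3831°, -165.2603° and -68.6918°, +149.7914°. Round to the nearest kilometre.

3905 km

Δλ = 149.7914 − -165.2603 = 315.0517°; wrapped into (−180°, 180°]: -44.9483°.
Δφ = -68.6918 − -42.3831 = -26.3087°.
a = sin²(Δφ/2) + cos φ₁ · cos φ₂ · sin²(Δλ/2) = 0.091013.
c = 2·atan2(√a, √(1−a)) = 0.61292 rad → d = 6371·c ≈ 3904.90 km.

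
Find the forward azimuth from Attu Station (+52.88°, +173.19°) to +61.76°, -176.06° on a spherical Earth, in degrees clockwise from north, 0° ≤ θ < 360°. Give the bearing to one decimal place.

28.7°

Δλ = -176.06 − 173.19 = -349.25°; wrapped into (−180°, 180°]: 10.75°.
θ = atan2( sin Δλ · cos φ₂ , cos φ₁ · sin φ₂ − sin φ₁ · cos φ₂ · cos Δλ )
  = atan2(0.08826, 0.16099) = 28.733° → normalised to [0°, 360°): 28.733°.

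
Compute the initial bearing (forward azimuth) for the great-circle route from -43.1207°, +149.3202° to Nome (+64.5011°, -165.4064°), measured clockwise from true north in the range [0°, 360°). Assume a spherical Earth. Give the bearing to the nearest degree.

19°

Δλ = -165.4064 − 149.3202 = -314.7266°; wrapped into (−180°, 180°]: 45.2734°.
θ = atan2( sin Δλ · cos φ₂ , cos φ₁ · sin φ₂ − sin φ₁ · cos φ₂ · cos Δλ )
  = atan2(0.30585, 0.86589) = 19.454° → normalised to [0°, 360°): 19.454°.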